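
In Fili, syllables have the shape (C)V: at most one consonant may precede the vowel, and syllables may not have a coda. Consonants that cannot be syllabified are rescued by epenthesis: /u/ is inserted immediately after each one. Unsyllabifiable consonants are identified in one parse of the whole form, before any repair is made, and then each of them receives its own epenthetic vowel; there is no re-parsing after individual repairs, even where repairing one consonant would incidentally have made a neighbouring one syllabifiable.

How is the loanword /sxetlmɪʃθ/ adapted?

suxetulumɪʃuθu

Syllabifying with onset maximization leaves /s/, /t/, /l/, /ʃ/, /θ/ stranded (no codas are permitted; onsets are limited to one consonant).
Epenthesis after each stranded consonant: /s/ → /su/, /t/ → /tu/, /l/ → /lu/, /ʃ/ → /ʃu/, /θ/ → /θu/.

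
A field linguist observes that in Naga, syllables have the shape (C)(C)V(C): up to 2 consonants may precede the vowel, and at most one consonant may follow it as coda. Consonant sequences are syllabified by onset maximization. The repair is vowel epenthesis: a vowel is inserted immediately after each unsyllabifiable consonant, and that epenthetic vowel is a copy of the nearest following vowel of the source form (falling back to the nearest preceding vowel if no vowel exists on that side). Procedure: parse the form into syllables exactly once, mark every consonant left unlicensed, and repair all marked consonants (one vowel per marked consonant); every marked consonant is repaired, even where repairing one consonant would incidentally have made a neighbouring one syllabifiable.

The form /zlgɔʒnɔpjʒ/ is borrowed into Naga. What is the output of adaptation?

Under (C)(C)V(C), the unsyllabifiable consonants are /z/, /j/, /ʒ/ (at most one coda consonant is licensed; onsets may contain at most 2 consonants).
Epenthesis after each stranded consonant: /z/ → /zɔ/, /j/ → /jɔ/, /ʒ/ → /ʒɔ/.

zɔlgɔʒnɔpjɔʒɔ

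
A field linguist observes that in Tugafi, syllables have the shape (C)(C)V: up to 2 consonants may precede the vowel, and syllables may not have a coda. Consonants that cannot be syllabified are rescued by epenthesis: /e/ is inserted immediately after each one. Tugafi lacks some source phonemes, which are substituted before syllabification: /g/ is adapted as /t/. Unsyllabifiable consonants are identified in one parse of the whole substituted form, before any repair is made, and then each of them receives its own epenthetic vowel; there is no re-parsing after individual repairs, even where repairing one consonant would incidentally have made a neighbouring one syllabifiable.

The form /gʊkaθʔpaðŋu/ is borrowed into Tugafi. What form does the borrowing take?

tʊkaθeʔpaðŋu

Substitution: /g/ → /t/, giving /tʊkaθʔpaðŋu/.
Under (C)(C)V, the unsyllabifiable consonants are /θ/ (no codas are permitted; onsets may contain at most 2 consonants).
Inserting the epenthetic vowel yields /θ/ → /θe/.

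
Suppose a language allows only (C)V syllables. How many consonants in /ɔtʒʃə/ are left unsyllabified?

The consonants /t/, /ʒ/ cannot be parsed into a legal (C)V syllable (no codas are permitted; onsets are limited to one consonant).

2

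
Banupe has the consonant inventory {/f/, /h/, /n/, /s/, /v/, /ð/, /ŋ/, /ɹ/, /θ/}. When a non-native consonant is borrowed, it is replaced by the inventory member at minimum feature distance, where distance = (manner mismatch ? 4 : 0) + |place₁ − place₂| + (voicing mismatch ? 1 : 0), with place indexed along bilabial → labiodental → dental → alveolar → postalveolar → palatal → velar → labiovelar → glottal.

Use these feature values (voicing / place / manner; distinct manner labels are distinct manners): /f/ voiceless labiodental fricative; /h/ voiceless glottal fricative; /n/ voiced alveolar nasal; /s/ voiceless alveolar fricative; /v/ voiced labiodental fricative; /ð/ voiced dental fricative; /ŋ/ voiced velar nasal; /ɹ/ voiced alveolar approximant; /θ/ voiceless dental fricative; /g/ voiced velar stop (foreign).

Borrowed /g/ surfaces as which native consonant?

/ŋ/ is closest: manner differs (stop→nasal, +4), place distance 0 (velar→velar), same voicing; total 4. Next closest is /h/ at distance 7.

ŋ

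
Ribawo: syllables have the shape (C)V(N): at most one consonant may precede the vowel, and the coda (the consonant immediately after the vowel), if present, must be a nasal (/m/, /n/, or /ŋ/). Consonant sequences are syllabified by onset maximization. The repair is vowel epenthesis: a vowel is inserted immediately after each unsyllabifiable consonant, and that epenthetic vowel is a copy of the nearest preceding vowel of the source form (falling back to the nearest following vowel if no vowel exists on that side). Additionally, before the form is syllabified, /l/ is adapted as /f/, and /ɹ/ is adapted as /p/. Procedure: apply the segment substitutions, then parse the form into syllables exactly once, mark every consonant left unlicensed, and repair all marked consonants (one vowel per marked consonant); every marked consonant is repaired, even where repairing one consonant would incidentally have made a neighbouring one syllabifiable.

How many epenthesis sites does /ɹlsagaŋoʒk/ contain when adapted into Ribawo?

4

After substitution the input is /pfsagaŋoʒk/.
The unsyllabifiable consonants are /p/, /f/, /ʒ/, /k/; each receives one epenthetic vowel.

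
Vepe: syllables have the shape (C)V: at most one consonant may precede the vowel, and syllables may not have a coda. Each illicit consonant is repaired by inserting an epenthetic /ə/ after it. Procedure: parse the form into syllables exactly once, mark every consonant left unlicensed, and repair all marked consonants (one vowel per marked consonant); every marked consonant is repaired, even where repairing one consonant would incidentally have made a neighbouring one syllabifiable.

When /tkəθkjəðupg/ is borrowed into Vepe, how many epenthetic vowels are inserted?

5

The unsyllabifiable consonants are /t/, /θ/, /k/, /p/, /g/; each receives one epenthetic vowel.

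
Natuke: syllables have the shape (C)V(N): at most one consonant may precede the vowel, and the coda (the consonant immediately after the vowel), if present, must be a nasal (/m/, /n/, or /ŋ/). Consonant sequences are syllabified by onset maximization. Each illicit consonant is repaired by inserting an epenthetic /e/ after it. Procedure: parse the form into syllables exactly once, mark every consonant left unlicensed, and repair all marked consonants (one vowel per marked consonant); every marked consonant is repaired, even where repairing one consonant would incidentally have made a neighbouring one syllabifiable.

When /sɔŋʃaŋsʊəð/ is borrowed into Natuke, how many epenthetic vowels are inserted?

1

The unsyllabifiable consonants are /ð/; each receives one epenthetic vowel.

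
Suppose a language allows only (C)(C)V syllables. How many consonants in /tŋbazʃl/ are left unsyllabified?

The consonants /t/, /z/, /ʃ/, /l/ cannot be parsed into a legal (C)(C)V syllable (no codas are permitted; onsets may contain at most 2 consonants).

4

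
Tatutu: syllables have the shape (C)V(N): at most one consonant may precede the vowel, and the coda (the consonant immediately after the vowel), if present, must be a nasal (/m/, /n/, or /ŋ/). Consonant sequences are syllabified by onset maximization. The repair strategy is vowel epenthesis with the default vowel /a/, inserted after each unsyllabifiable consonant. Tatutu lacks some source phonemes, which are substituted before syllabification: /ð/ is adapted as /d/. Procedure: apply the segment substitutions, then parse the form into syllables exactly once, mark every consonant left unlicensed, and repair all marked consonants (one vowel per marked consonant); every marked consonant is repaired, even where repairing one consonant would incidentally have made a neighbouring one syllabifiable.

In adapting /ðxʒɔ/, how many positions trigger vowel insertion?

After substitution the input is /dxʒɔ/.
The unsyllabifiable consonants are /d/, /x/; each receives one epenthetic vowel.

2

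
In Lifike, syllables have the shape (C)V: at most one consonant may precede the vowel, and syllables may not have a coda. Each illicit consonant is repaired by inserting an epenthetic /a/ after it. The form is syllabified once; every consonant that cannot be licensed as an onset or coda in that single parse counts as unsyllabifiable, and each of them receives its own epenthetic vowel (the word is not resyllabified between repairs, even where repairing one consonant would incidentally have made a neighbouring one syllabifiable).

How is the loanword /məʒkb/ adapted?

məʒakaba

Syllabifying with onset maximization leaves /ʒ/, /k/, /b/ stranded (no codas are permitted; onsets are limited to one consonant).
Epenthesis after each stranded consonant: /ʒ/ → /ʒa/, /k/ → /ka/, /b/ → /ba/.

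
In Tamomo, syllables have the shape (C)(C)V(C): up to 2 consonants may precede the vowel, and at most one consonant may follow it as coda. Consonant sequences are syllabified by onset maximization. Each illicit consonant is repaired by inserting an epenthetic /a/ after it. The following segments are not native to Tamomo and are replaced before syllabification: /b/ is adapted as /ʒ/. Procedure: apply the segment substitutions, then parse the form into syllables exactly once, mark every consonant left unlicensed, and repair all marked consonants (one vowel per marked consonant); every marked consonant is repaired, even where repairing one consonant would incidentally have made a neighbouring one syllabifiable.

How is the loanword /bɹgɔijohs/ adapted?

ʒaɹgɔijohsa

Substitution: /b/ → /ʒ/, giving /ʒɹgɔijohs/.
Syllabifying with onset maximization leaves /ʒ/, /s/ stranded (at most one coda consonant is licensed; onsets may contain at most 2 consonants).
Inserting the epenthetic vowel yields /ʒ/ → /ʒa/, /s/ → /sa/.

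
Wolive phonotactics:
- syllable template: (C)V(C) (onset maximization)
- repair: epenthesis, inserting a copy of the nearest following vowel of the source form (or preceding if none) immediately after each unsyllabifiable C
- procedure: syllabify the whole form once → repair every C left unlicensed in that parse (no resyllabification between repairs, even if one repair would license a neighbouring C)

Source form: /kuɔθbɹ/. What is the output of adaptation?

Syllabifying with onset maximization leaves /b/, /ɹ/ stranded (at most one coda consonant is licensed; onsets are limited to one consonant).
Inserting the epenthetic vowel yields /b/ → /bɔ/, /ɹ/ → /ɹɔ/.

kuɔθbɔɹɔ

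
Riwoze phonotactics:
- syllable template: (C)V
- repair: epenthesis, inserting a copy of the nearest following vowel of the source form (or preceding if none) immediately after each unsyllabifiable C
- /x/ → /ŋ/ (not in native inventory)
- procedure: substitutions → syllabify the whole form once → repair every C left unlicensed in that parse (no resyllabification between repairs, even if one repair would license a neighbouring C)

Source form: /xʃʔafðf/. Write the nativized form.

Substitution: /x/ → /ŋ/, giving /ŋʃʔafðf/.
Under (C)V, the unsyllabifiable consonants are /ŋ/, /ʃ/, /f/, /ð/, /f/ (no codas are permitted; onsets are limited to one consonant).
Inserting the epenthetic vowel yields /ŋ/ → /ŋa/, /ʃ/ → /ʃa/, /f/ → /fa/, /ð/ → /ða/, /f/ → /fa/.

ŋaʃaʔafaðafa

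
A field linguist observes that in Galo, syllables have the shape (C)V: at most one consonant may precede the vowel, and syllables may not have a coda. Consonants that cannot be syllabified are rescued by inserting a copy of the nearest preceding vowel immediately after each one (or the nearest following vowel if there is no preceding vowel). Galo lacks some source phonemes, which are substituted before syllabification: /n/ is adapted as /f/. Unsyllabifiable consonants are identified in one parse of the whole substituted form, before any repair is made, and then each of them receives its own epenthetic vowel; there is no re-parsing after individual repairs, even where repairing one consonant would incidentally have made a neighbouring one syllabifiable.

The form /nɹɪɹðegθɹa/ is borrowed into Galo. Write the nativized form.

fɪɹɪɹɪðegeθeɹa

Substitution: /n/ → /f/, giving /fɹɪɹðegθɹa/.
Under (C)V, the unsyllabifiable consonants are /f/, /ɹ/, /g/, /θ/ (no codas are permitted; onsets are limited to one consonant).
Epenthesis after each stranded consonant: /f/ → /fɪ/, /ɹ/ → /ɹɪ/, /g/ → /ge/, /θ/ → /θe/.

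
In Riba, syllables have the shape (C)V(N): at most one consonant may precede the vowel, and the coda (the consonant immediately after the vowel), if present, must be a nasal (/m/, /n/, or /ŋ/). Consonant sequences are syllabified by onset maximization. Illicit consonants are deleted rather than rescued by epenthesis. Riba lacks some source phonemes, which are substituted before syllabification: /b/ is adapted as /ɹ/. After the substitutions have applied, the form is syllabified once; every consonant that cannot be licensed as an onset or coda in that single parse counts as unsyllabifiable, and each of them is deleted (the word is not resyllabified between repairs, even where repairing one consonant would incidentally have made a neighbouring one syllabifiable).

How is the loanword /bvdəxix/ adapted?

Substitution: /b/ → /ɹ/, giving /ɹvdəxix/.
The consonants /ɹ/, /v/, /x/ cannot be parsed into a legal (C)V(N) syllable (only a nasal (/m/, /n/, or /ŋ/) is licensed in coda position; onsets are limited to one consonant).
Deleting the stranded consonants removes /ɹ/, /v/, /x/.

dəxi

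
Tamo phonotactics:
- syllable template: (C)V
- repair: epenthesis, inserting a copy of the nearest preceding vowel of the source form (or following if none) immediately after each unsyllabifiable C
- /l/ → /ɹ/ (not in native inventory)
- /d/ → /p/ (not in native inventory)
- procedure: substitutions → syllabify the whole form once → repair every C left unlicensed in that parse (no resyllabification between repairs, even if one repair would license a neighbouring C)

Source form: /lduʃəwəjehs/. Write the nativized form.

ɹupuʃəwəjehese

Substitution: /l/ → /ɹ/, /d/ → /p/, giving /ɹpuʃəwəjehs/.
The consonants /ɹ/, /h/, /s/ cannot be parsed into a legal (C)V syllable (no codas are permitted; onsets are limited to one consonant).
Inserting the epenthetic vowel yields /ɹ/ → /ɹu/, /h/ → /he/, /s/ → /se/.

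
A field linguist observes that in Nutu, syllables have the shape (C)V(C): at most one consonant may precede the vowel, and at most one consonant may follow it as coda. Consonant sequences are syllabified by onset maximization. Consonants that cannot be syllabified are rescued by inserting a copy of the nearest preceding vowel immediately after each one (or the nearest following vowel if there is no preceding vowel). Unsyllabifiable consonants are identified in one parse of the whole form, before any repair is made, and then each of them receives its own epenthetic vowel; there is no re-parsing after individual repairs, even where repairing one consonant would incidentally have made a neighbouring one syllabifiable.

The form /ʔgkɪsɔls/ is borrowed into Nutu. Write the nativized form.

Under (C)V(C), the unsyllabifiable consonants are /ʔ/, /g/, /s/ (at most one coda consonant is licensed; onsets are limited to one consonant).
Epenthesis after each stranded consonant: /ʔ/ → /ʔɪ/, /g/ → /gɪ/, /s/ → /sɔ/.

ʔɪgɪkɪsɔlsɔ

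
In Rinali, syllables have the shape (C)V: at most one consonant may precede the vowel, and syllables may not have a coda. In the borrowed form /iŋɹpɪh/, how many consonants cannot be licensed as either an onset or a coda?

3

Syllabifying with onset maximization leaves /ŋ/, /ɹ/, /h/ stranded (no codas are permitted; onsets are limited to one consonant).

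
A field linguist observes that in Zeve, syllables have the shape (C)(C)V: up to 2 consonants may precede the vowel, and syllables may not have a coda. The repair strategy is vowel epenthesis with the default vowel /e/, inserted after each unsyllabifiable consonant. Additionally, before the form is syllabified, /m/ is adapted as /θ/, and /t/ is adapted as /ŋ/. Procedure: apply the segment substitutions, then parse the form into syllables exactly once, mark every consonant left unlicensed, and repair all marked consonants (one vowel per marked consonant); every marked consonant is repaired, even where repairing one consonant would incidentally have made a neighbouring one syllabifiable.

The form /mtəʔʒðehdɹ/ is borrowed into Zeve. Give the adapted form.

θŋəʔeʒðehedeɹe

Substitution: /m/ → /θ/, /t/ → /ŋ/, giving /θŋəʔʒðehdɹ/.
The consonants /ʔ/, /h/, /d/, /ɹ/ cannot be parsed into a legal (C)(C)V syllable (no codas are permitted; onsets may contain at most 2 consonants).
Inserting the epenthetic vowel yields /ʔ/ → /ʔe/, /h/ → /he/, /d/ → /de/, /ɹ/ → /ɹe/.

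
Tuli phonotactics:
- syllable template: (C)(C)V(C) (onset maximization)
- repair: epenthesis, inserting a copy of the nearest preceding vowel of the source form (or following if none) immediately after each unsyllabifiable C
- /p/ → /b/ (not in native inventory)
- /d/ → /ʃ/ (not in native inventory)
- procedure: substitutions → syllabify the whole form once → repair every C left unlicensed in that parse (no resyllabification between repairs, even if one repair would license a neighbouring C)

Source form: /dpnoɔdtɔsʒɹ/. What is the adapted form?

Substitution: /d/ → /ʃ/, /p/ → /b/, giving /ʃbnoɔʃtɔsʒɹ/.
Syllabifying with onset maximization leaves /ʃ/, /ʒ/, /ɹ/ stranded (at most one coda consonant is licensed; onsets may contain at most 2 consonants).
Inserting the epenthetic vowel yields /ʃ/ → /ʃo/, /ʒ/ → /ʒɔ/, /ɹ/ → /ɹɔ/.

ʃobnoɔʃtɔsʒɔɹɔ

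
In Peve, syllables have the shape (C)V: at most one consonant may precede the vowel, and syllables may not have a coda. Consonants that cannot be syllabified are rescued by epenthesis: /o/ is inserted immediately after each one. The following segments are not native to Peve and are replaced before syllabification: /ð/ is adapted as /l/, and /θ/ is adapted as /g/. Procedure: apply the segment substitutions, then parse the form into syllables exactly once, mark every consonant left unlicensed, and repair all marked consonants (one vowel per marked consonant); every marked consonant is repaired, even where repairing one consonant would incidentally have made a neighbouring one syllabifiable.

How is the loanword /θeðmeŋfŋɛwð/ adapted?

gelomeŋofoŋɛwolo

Substitution: /θ/ → /g/, /ð/ → /l/, giving /gelmeŋfŋɛwl/.
Syllabifying with onset maximization leaves /l/, /ŋ/, /f/, /w/, /l/ stranded (no codas are permitted; onsets are limited to one consonant).
Epenthesis after each stranded consonant: /l/ → /lo/, /ŋ/ → /ŋo/, /f/ → /fo/, /w/ → /wo/, /l/ → /lo/.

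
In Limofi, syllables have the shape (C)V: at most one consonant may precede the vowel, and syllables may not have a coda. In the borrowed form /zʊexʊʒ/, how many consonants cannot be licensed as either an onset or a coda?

1

Under (C)V, the unsyllabifiable consonants are /ʒ/ (no codas are permitted; onsets are limited to one consonant).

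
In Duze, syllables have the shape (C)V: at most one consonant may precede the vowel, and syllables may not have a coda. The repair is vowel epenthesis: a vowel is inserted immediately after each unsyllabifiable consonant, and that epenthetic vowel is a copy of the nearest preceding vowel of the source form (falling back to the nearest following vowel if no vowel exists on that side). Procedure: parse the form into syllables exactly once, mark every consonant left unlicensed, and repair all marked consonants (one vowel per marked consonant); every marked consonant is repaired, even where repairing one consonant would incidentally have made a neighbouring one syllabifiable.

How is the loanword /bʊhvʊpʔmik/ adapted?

bʊhʊvʊpʊʔʊmiki

Under (C)V, the unsyllabifiable consonants are /h/, /p/, /ʔ/, /k/ (no codas are permitted; onsets are limited to one consonant).
Inserting the epenthetic vowel yields /h/ → /hʊ/, /p/ → /pʊ/, /ʔ/ → /ʔʊ/, /k/ → /ki/.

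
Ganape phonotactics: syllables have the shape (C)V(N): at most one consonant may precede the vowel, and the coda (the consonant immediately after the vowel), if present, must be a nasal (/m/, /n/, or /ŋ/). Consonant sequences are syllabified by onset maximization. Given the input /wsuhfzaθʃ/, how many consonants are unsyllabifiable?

5

Under (C)V(N), the unsyllabifiable consonants are /w/, /h/, /f/, /θ/, /ʃ/ (only a nasal (/m/, /n/, or /ŋ/) is licensed in coda position; onsets are limited to one consonant).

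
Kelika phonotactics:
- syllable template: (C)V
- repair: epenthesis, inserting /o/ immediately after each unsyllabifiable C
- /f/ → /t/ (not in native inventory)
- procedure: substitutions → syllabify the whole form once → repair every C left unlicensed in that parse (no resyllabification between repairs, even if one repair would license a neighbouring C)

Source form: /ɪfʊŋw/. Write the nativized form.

Substitution: /f/ → /t/, giving /ɪtʊŋw/.
Syllabifying with onset maximization leaves /ŋ/, /w/ stranded (no codas are permitted; onsets are limited to one consonant).
Epenthesis after each stranded consonant: /ŋ/ → /ŋo/, /w/ → /wo/.

ɪtʊŋowo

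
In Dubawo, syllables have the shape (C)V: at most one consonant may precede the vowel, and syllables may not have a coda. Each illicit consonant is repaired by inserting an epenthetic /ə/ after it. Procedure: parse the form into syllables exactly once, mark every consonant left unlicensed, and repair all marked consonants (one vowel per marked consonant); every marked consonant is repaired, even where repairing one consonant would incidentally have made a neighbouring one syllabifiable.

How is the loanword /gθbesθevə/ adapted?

gəθəbesəθevə

Syllabifying with onset maximization leaves /g/, /θ/, /s/ stranded (no codas are permitted; onsets are limited to one consonant).
Epenthesis after each stranded consonant: /g/ → /gə/, /θ/ → /θə/, /s/ → /sə/.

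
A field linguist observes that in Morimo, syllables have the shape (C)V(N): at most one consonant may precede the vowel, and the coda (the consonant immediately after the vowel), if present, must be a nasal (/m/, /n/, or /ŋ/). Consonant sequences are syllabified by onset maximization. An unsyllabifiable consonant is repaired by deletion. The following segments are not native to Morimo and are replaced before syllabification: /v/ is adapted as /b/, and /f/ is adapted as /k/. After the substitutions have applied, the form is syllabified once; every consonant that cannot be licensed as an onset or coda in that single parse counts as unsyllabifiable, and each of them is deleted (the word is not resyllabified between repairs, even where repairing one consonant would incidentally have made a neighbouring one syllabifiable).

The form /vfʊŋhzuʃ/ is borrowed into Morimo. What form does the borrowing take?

kʊŋzu

Substitution: /v/ → /b/, /f/ → /k/, giving /bkʊŋhzuʃ/.
Syllabifying with onset maximization leaves /b/, /h/, /ʃ/ stranded (only a nasal (/m/, /n/, or /ŋ/) is licensed in coda position; onsets are limited to one consonant).
Deleting the stranded consonants removes /b/, /h/, /ʃ/.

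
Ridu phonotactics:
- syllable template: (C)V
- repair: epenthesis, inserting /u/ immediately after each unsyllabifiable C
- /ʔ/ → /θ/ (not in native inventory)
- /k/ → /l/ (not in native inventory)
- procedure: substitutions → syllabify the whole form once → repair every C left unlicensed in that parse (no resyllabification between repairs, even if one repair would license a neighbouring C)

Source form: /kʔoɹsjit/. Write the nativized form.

Substitution: /k/ → /l/, /ʔ/ → /θ/, giving /lθoɹsjit/.
Under (C)V, the unsyllabifiable consonants are /l/, /ɹ/, /s/, /t/ (no codas are permitted; onsets are limited to one consonant).
Inserting the epenthetic vowel yields /l/ → /lu/, /ɹ/ → /ɹu/, /s/ → /su/, /t/ → /tu/.

luθoɹusujitu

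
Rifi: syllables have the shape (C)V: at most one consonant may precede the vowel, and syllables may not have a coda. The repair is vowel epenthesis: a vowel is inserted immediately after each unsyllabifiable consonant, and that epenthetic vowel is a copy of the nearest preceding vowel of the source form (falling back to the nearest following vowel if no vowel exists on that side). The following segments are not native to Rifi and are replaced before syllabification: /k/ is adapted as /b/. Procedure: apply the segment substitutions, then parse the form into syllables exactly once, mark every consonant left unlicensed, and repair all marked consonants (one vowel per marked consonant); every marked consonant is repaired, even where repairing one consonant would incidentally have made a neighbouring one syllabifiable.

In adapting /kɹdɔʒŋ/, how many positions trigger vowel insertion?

After substitution the input is /bɹdɔʒŋ/.
The unsyllabifiable consonants are /b/, /ɹ/, /ʒ/, /ŋ/; each receives one epenthetic vowel.

4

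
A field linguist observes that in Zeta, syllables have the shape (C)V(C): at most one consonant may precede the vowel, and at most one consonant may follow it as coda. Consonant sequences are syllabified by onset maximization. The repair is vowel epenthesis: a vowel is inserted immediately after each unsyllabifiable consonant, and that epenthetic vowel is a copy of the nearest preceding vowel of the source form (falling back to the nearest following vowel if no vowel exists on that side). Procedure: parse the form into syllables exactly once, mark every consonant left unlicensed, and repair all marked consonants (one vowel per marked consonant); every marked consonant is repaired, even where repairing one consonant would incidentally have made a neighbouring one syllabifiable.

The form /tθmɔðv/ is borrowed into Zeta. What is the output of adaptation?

Syllabifying with onset maximization leaves /t/, /θ/, /v/ stranded (at most one coda consonant is licensed; onsets are limited to one consonant).
Inserting the epenthetic vowel yields /t/ → /tɔ/, /θ/ → /θɔ/, /v/ → /vɔ/.

tɔθɔmɔðvɔ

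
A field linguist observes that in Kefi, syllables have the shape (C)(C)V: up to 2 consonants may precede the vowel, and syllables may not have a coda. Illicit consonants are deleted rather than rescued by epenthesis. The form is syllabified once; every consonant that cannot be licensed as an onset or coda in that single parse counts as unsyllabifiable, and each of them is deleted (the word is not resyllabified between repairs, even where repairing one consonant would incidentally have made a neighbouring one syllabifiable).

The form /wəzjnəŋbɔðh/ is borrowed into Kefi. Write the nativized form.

wəjnəŋbɔ

Syllabifying with onset maximization leaves /z/, /ð/, /h/ stranded (no codas are permitted; onsets may contain at most 2 consonants).
Deleting the stranded consonants removes /z/, /ð/, /h/.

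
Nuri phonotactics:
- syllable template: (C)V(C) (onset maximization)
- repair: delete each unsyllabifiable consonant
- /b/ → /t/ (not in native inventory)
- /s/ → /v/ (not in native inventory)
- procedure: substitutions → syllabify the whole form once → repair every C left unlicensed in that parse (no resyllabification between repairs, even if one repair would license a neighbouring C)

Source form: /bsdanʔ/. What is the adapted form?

Substitution: /b/ → /t/, /s/ → /v/, giving /tvdanʔ/.
Under (C)V(C), the unsyllabifiable consonants are /t/, /v/, /ʔ/ (at most one coda consonant is licensed; onsets are limited to one consonant).
Deleting the stranded consonants removes /t/, /v/, /ʔ/.

dan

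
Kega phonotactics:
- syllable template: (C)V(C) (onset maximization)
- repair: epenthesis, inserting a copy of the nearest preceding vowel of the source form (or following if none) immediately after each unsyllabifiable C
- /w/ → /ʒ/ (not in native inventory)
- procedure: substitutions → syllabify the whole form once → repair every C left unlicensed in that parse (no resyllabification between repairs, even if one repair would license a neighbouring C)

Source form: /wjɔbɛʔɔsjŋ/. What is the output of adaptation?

ʒɔjɔbɛʔɔsjɔŋɔ

Substitution: /w/ → /ʒ/, giving /ʒjɔbɛʔɔsjŋ/.
Syllabifying with onset maximization leaves /ʒ/, /j/, /ŋ/ stranded (at most one coda consonant is licensed; onsets are limited to one consonant).
Each unlicensed consonant becomes the onset of a new syllable: /ʒ/ → /ʒɔ/, /j/ → /jɔ/, /ŋ/ → /ŋɔ/.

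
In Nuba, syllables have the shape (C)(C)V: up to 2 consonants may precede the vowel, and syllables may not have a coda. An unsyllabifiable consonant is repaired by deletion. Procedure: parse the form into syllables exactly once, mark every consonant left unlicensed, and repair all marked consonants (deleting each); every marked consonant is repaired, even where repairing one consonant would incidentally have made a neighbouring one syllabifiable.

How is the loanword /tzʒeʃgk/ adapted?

zʒe

Under (C)(C)V, the unsyllabifiable consonants are /t/, /ʃ/, /g/, /k/ (no codas are permitted; onsets may contain at most 2 consonants).
Each unlicensed consonant is deleted: /t/, /ʃ/, /g/, /k/.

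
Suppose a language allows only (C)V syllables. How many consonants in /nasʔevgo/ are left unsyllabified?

2

The consonants /s/, /v/ cannot be parsed into a legal (C)V syllable (no codas are permitted; onsets are limited to one consonant).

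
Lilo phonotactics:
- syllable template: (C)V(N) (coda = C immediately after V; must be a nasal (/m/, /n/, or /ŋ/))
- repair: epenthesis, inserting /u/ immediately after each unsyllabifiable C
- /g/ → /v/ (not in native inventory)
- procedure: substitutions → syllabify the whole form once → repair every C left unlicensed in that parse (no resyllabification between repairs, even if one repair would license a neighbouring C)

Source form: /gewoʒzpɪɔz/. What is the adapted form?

Substitution: /g/ → /v/, giving /vewoʒzpɪɔz/.
Under (C)V(N), the unsyllabifiable consonants are /ʒ/, /z/, /z/ (only a nasal (/m/, /n/, or /ŋ/) is licensed in coda position; onsets are limited to one consonant).
Epenthesis after each stranded consonant: /ʒ/ → /ʒu/, /z/ → /zu/, /z/ → /zu/.

vewoʒuzupɪɔzu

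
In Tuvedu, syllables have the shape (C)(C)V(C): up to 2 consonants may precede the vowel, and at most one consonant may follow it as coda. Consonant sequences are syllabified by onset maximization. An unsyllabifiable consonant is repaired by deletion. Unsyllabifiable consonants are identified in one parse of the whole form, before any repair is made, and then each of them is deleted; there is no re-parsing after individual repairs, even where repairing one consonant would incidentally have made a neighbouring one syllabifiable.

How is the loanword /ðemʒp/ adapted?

The consonants /ʒ/, /p/ cannot be parsed into a legal (C)(C)V(C) syllable (at most one coda consonant is licensed; onsets may contain at most 2 consonants).
Deletion applies to /ʒ/, /p/.

ðem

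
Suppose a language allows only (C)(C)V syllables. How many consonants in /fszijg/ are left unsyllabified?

Under (C)(C)V, the unsyllabifiable consonants are /f/, /j/, /g/ (no codas are permitted; onsets may contain at most 2 consonants).

3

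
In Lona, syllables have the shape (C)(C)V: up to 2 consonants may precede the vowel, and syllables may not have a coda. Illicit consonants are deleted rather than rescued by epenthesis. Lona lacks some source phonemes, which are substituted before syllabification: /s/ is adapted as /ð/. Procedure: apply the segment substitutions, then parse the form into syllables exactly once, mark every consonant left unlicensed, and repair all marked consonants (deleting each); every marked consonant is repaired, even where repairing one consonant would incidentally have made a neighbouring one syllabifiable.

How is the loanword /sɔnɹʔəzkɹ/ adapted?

ðɔɹʔə

Substitution: /s/ → /ð/, giving /ðɔnɹʔəzkɹ/.
The consonants /n/, /z/, /k/, /ɹ/ cannot be parsed into a legal (C)(C)V syllable (no codas are permitted; onsets may contain at most 2 consonants).
Deletion applies to /n/, /z/, /k/, /ɹ/.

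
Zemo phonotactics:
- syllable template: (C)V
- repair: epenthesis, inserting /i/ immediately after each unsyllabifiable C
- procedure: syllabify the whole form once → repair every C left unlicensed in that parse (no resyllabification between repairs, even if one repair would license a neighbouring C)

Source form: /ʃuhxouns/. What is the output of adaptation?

The consonants /h/, /n/, /s/ cannot be parsed into a legal (C)V syllable (no codas are permitted; onsets are limited to one consonant).
Inserting the epenthetic vowel yields /h/ → /hi/, /n/ → /ni/, /s/ → /si/.

ʃuhixounisi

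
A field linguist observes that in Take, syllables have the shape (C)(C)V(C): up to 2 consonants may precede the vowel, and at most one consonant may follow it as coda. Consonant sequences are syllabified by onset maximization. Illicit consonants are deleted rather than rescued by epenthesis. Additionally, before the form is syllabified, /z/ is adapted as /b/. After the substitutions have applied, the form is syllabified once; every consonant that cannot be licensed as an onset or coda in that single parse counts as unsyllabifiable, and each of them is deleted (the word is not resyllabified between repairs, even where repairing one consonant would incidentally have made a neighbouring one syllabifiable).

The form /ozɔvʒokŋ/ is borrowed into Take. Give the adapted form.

Substitution: /z/ → /b/, giving /obɔvʒokŋ/.
Under (C)(C)V(C), the unsyllabifiable consonants are /ŋ/ (at most one coda consonant is licensed; onsets may contain at most 2 consonants).
Each unlicensed consonant is deleted: /ŋ/.

obɔvʒok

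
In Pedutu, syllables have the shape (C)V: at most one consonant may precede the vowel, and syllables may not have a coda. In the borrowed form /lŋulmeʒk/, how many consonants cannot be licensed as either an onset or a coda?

4

The consonants /l/, /l/, /ʒ/, /k/ cannot be parsed into a legal (C)V syllable (no codas are permitted; onsets are limited to one consonant).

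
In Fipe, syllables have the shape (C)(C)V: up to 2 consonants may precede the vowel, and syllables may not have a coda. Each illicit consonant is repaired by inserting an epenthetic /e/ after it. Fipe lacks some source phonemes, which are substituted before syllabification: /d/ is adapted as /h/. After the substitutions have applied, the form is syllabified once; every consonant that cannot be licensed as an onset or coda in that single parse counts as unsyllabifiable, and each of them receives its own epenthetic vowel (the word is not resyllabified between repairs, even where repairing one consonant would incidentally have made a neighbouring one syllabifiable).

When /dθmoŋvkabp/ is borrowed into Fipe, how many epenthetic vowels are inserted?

4

After substitution the input is /hθmoŋvkabp/.
The unsyllabifiable consonants are /h/, /ŋ/, /b/, /p/; each receives one epenthetic vowel.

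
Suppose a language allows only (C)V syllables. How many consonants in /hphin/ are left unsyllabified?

Syllabifying with onset maximization leaves /h/, /p/, /n/ stranded (no codas are permitted; onsets are limited to one consonant).

3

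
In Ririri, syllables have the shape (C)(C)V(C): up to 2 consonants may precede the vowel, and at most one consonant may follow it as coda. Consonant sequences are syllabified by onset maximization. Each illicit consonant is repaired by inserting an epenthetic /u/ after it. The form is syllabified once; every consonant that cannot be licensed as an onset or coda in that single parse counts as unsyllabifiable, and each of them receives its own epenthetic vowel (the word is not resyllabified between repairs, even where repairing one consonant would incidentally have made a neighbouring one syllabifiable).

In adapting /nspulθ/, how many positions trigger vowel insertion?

2

The unsyllabifiable consonants are /n/, /θ/; each receives one epenthetic vowel.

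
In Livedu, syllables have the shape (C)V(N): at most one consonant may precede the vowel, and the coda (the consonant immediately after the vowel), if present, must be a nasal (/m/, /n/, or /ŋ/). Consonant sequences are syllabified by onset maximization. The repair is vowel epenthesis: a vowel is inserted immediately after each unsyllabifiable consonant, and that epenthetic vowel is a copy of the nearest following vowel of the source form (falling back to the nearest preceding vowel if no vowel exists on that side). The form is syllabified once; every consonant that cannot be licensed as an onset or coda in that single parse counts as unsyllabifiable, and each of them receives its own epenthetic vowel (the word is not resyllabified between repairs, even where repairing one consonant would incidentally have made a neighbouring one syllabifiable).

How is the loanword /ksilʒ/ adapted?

The consonants /k/, /l/, /ʒ/ cannot be parsed into a legal (C)V(N) syllable (only a nasal (/m/, /n/, or /ŋ/) is licensed in coda position; onsets are limited to one consonant).
Inserting the epenthetic vowel yields /k/ → /ki/, /l/ → /li/, /ʒ/ → /ʒi/.

kisiliʒi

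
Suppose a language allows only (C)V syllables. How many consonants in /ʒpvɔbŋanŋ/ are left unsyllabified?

Syllabifying with onset maximization leaves /ʒ/, /p/, /b/, /n/, /ŋ/ stranded (no codas are permitted; onsets are limited to one consonant).

5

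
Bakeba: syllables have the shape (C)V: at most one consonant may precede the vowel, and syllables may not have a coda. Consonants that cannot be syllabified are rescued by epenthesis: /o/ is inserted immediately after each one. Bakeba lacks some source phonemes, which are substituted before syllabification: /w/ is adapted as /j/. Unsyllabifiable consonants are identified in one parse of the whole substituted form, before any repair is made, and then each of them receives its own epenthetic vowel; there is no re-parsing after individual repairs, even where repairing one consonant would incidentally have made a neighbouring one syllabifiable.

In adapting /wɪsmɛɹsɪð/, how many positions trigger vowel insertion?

3

After substitution the input is /jɪsmɛɹsɪð/.
The unsyllabifiable consonants are /s/, /ɹ/, /ð/; each receives one epenthetic vowel.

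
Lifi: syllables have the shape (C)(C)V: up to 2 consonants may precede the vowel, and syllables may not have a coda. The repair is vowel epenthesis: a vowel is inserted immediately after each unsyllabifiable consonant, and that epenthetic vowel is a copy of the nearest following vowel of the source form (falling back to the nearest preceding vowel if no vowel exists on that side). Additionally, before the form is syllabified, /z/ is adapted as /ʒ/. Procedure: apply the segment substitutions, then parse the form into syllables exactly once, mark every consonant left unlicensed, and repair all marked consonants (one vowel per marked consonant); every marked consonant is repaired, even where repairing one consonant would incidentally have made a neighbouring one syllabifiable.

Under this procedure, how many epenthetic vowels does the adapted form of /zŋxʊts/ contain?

3

After substitution the input is /ʒŋxʊts/.
The unsyllabifiable consonants are /ʒ/, /t/, /s/; each receives one epenthetic vowel.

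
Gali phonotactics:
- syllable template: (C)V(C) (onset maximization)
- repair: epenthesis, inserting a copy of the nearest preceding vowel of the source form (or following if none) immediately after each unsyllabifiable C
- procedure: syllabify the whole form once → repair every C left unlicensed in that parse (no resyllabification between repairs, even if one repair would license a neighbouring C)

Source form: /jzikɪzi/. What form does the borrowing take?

Under (C)V(C), the unsyllabifiable consonants are /j/ (at most one coda consonant is licensed; onsets are limited to one consonant).
Each unlicensed consonant becomes the onset of a new syllable: /j/ → /ji/.

jizikɪzi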